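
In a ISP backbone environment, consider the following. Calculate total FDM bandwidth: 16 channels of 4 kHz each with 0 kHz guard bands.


Given: 16 channels, 4 kHz each, guard = 0 kHz
Channel bandwidth = 16 * 4 = 64 kHz
Guard bands = 15 gaps * 0 kHz = 0 kHz
Total = 64 + 0 = 64 kHz

64


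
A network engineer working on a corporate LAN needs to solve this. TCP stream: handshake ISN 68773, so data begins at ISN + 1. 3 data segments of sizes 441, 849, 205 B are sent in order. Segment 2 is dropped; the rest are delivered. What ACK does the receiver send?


SYN uses sequence number 68773; first data byte = ISN + 1 = 68774.
Segment 1: SEQ = 68774, len = 441 B, covers [68774, 69214]
Segment 2: SEQ = 69215, len = 849 B, covers [69215, 70063] [LOST]
Segment 3: SEQ = 70064, len = 205 B, covers [70064, 70268]
In-order data received: bytes [68774, 69214] (segments 1..1).
Segment 2 missing -> gap begins at byte 69215; later segments buffered out of order.
Cumulative ACK = next expected in-order byte = 68774 + 441 = 69215

69215


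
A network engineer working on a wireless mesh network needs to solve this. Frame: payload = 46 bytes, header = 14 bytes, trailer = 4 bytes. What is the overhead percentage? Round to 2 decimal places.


Given: payload = 46 B, header = 14 B, trailer = 4 B
Overhead bytes = header + trailer = 14 + 4 = 18
Total frame = payload + overhead = 46 + 18 = 64
Overhead % = 18 / 64 * 100 = 28.1250% -> 28.13% (2 dp)

28.13


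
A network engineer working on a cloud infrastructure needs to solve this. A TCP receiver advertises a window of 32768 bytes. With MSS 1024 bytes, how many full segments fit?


Given: RWND = 32768 bytes, MSS = 1024 bytes
Full segments = floor(RWND / MSS)
Full segments = floor(32768 / 1024)
Full segments = floor(32.0) = 32

32


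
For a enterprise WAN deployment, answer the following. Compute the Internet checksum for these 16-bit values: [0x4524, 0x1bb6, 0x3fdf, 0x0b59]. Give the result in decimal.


Given words: [0x4524, 0x1bb6, 0x3fdf, 0x0b59]
Step 1: Sum all words
Raw sum = 17700 + 7094 + 16351 + 2905 = 44050
One's complement = ~44050 & 0xFFFF = 21485

21485


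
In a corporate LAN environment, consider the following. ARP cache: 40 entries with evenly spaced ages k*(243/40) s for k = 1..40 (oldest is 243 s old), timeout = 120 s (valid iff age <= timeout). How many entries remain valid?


Ages are k * 243/40 s for k = 1..40 (spacing = 6.0750 s).
Entry k is valid iff k * 243/40 <= 120 iff k <= 40 * 120 / 243 = 19.7531
n_valid = floor(19.7531) = 19
(n_stale = 40 - 19 = 21)

19


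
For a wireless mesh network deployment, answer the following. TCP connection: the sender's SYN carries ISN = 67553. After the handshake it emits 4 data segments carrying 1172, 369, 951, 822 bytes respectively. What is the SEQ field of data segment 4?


The SYN occupies sequence number ISN = 67553, so the first data byte is ISN + 1 = 67554.
SEQ of data segment i = (ISN + 1) + sum of payload sizes of segments 1..i-1.
Segment 1: SEQ = 67554, payload = 1172 bytes
Segment 2: SEQ = 68726, payload = 369 bytes
Segment 3: SEQ = 69095, payload = 951 bytes
Segment 4: SEQ = 70046, payload = 822 bytes
SEQ of segment 4 = 67554 + 1172 + 369 + 951 = 70046

70046


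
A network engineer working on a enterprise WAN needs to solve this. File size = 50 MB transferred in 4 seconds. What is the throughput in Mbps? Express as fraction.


Given: file = 50 MB, time = 4 s
File in Mb = 50 * 8 = 400 Mb
Throughput = 400 / 4 Mbps
Throughput = 100 Mbps

100


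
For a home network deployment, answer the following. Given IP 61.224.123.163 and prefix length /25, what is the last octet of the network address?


Given: IP = 61.224.123.163, prefix = /25
Subnet mask = 255.255.255.128
Last octet of IP: 163
Last octet of mask: 128
Network last octet = 163 AND 128 = 128

128


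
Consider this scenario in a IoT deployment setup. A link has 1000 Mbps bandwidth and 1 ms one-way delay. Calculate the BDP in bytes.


Given: bandwidth = 1000 Mbps, delay = 1 ms
BDP in bits = 1000 * 10^6 * 1 / 1000
BDP in bits = 1000000
BDP in bytes = 1000000 / 8 = 125000

125000


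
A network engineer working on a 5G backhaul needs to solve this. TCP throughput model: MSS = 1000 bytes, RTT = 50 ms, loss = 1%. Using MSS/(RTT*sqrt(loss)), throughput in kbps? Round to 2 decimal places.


Given: MSS = 1000 bytes, RTT = 50 ms, loss = 1%
RTT in seconds = 50 / 1000 = 0.05
Loss rate = 1% = 0.01
sqrt(loss) = sqrt(0.01) = 0.1
Throughput (bytes/s) = 1000 / (0.05 * 0.1) = 200000.0000
Throughput (kbps) = 200000.0000 * 8 / 1000 = 1600.000000 -> 1600.00 kbps (2 dp)

1600.00


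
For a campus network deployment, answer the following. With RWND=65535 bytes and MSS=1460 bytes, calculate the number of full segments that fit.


Given: RWND = 65535 bytes, MSS = 1460 bytes
Full segments = floor(RWND / MSS)
Full segments = floor(65535 / 1460)
Full segments = floor(44.887) = 44

44


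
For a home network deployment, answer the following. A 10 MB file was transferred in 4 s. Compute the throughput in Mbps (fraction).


Given: file = 10 MB, time = 4 s
File in Mb = 10 * 8 = 80 Mb
Throughput = 80 / 4 Mbps
Throughput = 20 Mbps

20


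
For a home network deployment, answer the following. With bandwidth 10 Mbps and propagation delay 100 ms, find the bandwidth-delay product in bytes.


Given: bandwidth = 10 Mbps, delay = 100 ms
BDP in bits = 10 * 10^6 * 100 / 1000
BDP in bits = 1000000
BDP in bytes = 1000000 / 8 = 125000

125000


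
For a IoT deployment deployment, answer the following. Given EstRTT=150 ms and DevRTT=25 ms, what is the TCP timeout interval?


Given: EstRTT = 150 ms, DevRTT = 25 ms
Timeout = EstRTT + 4 * DevRTT
4 * DevRTT = 4 * 25 = 100
Timeout = 150 + 100 = 250 ms

250


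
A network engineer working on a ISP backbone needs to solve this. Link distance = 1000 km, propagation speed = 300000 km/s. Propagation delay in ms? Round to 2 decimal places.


Given: distance = 1000 km, speed = 300000 km/s
Delay = distance / speed = 1000 / 300000 seconds
Delay in ms = 1000 * 1000 / 300000
Delay = 3.3333 ms
Rounded to 2 dp = 3.33 ms

3.33


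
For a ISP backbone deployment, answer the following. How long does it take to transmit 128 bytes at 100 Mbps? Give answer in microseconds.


Given: packet = 128 bytes, bandwidth = 100 Mbps
Packet in bits = 128 * 8 = 1024 bits
Bandwidth = 100 * 10^6 = 100000000 bps
Time = 1024 / 100000000 seconds
Time in us = 1024 * 10^6 / 100000000 = 10.24

10.24


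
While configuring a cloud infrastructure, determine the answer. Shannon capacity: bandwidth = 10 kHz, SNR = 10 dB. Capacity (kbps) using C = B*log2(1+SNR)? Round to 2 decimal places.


Given: B = 10 kHz, SNR = 10 dB
SNR linear = 10^(10/10) = 10
1 + SNR = 11
log2(11) = 3.4594316186
C = 10 * 1000 * 3.4594316186 = 34594.3162 bps
C = 34.594316 kbps -> 34.59 kbps (2 dp)

34.59


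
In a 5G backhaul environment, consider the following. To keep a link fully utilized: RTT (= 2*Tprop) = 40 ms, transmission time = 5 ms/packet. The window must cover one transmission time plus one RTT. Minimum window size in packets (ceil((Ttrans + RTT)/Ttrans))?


Given: Ttrans = 5 ms, RTT = 40 ms (= 2 * Tprop, Tprop = 20 ms)
Time until first ACK returns = Ttrans + RTT = 5 + 40 = 45 ms
Need W * Ttrans >= Ttrans + RTT  ->  W >= (Ttrans + RTT) / Ttrans
(Ttrans + RTT) / Ttrans = 45 / 5 = 9
W_min = ceil(9) = 9

9


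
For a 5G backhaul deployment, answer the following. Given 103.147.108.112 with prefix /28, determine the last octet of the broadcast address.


Given: IP = 103.147.108.112, prefix = /28
Host bits = 32 - 28 = 4
Network last octet = 112 AND mask = 112
Host part size = 2^4 - 1 = 15
Broadcast last octet = 112 OR 15 = 127

127


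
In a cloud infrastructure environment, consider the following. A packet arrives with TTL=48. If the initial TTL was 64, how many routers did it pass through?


Given: initial TTL = 64, received TTL = 48
Hops = initial TTL - received TTL
Hops = 64 - 48 = 16

16


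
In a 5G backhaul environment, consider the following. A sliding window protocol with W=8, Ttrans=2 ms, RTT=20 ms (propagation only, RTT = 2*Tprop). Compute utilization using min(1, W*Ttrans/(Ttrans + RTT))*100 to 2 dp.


Given: W = 8, Ttrans = 2 ms, RTT = 20 ms (= 2 * Tprop, Tprop = 10 ms)
Cycle time = Ttrans + RTT = 2 + 20 = 22 ms (first packet sent until its ACK returns)
W * Ttrans = 8 * 2 = 16 ms of sending per cycle
W * Ttrans / (Ttrans + RTT) = 16 / 22 = 0.727273
U = min(1, 0.727273) = 0.727273
U% = 72.73%

72.73


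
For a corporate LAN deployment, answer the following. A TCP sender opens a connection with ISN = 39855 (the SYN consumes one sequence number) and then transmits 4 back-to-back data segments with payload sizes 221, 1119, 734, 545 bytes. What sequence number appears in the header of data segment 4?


The SYN occupies sequence number ISN = 39855, so the first data byte is ISN + 1 = 39856.
SEQ of data segment i = (ISN + 1) + sum of payload sizes of segments 1..i-1.
Segment 1: SEQ = 39856, payload = 221 bytes
Segment 2: SEQ = 40077, payload = 1119 bytes
Segment 3: SEQ = 41196, payload = 734 bytes
Segment 4: SEQ = 41930, payload = 545 bytes
SEQ of segment 4 = 39856 + 221 + 1119 + 734 = 41930

41930


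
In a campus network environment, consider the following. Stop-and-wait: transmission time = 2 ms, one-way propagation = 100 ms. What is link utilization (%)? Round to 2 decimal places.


Given: Ttrans = 2 ms, Tprop = 100 ms
RTT = 2 * Tprop = 2 * 100 = 200 ms
U = Ttrans / (Ttrans + RTT)
U = 2 / (2 + 200)
U = 2 / 202 = 0.009901
U% = 0.99%

0.99


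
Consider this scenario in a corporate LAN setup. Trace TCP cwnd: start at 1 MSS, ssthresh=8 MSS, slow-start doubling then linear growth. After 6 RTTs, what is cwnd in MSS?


RTT 0: cwnd = 1 MSS (initial)
RTT 1: cwnd = 2 MSS (slow start, doubled)
RTT 2: cwnd = 4 MSS (slow start, doubled)
RTT 3: cwnd = 8 MSS (slow start, doubled)
RTT 4: cwnd = 9 MSS (congestion avoidance, +1)
RTT 5: cwnd = 10 MSS (congestion avoidance, +1)
RTT 6: cwnd = 11 MSS (congestion avoidance, +1)

11


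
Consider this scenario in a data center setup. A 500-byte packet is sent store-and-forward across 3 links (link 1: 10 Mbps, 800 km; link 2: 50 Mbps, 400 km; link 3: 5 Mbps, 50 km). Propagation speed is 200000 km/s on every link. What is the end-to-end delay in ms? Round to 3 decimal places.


Packet = 500 bytes = 4000 bits. Store-and-forward: sum (t_trans + t_prop) per link.
Link 1: t_trans = 4000/(10*10^6) s = 0.4000 ms; t_prop = 800/200000 s = 4.0000 ms; subtotal = 4.4000 ms
Link 2: t_trans = 4000/(50*10^6) s = 0.0800 ms; t_prop = 400/200000 s = 2.0000 ms; subtotal = 2.0800 ms
Link 3: t_trans = 4000/(5*10^6) s = 0.8000 ms; t_prop = 50/200000 s = 0.2500 ms; subtotal = 1.0500 ms
End-to-end = 4.4000 + 2.0800 + 1.0500 = 7.5300 ms -> 7.530 ms (3 dp)

7.530


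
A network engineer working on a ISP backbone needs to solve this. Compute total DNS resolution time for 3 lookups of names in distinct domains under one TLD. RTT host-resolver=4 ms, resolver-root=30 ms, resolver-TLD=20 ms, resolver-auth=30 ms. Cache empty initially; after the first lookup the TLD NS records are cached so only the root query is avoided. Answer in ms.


Lookup 1 (cold cache): local + root + TLD + auth = 4 + 30 + 20 + 30 = 84 ms
Lookups 2..3 (TLD NS cached -> skip root; new domain -> still ask TLD and auth): local + TLD + auth = 4 + 20 + 30 = 54 ms each
Remaining 2 lookups: 2 * 54 = 108 ms
Total = 84 + 108 = 192 ms

192


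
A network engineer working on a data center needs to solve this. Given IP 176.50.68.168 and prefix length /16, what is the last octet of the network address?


Given: IP = 176.50.68.168, prefix = /16
Subnet mask = 255.255.0.0
Last octet of IP: 168
Last octet of mask: 0
Network last octet = 168 AND 0 = 0

0


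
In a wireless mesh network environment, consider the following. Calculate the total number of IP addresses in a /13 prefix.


Given: CIDR prefix /13
Host bits = 32 - 13 = 19
Total addresses = 2^19 = 524288

524288


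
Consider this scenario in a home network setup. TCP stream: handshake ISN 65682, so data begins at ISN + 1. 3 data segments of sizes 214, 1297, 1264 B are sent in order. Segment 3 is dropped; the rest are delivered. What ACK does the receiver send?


SYN uses sequence number 65682; first data byte = ISN + 1 = 65683.
Segment 1: SEQ = 65683, len = 214 B, covers [65683, 65896]
Segment 2: SEQ = 65897, len = 1297 B, covers [65897, 67193]
Segment 3: SEQ = 67194, len = 1264 B, covers [67194, 68457] [LOST]
In-order data received: bytes [65683, 67193] (segments 1..2).
Segment 3 missing -> gap begins at byte 67194.
Cumulative ACK = next expected in-order byte = 65683 + 214 + 1297 = 67194

67194


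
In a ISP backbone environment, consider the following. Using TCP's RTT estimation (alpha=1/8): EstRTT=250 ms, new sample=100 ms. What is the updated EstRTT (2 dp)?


Given: EstRTT = 250 ms, SampleRTT = 100 ms, alpha = 1/8
New EstRTT = (1 - alpha) * EstRTT + alpha * SampleRTT
(7/8) * 250 = 218.75
(1/8) * 100 = 12.5
New EstRTT = 218.75 + 12.5 = 231.25 ms -> 231.25 ms (2 dp)

231.25


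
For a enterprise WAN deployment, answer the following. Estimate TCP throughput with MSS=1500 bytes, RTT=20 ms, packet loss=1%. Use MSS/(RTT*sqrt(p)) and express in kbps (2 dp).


Given: MSS = 1500 bytes, RTT = 20 ms, loss = 1%
RTT in seconds = 20 / 1000 = 0.02
Loss rate = 1% = 0.01
sqrt(loss) = sqrt(0.01) = 0.1
Throughput (bytes/s) = 1500 / (0.02 * 0.1) = 750000.0000
Throughput (kbps) = 750000.0000 * 8 / 1000 = 6000.000000 -> 6000.00 kbps (2 dp)

6000.00


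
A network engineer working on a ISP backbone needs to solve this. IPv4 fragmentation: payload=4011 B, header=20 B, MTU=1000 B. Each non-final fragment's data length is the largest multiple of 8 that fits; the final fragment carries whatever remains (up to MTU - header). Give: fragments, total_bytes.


Max data per non-final fragment = floor((MTU - header)/8)*8 = floor((1000 - 20)/8)*8 = floor(980/8)*8 = 976 B
Final fragment needs no 8-byte alignment: it can carry up to MTU - header = 980 B
Non-final fragments needed = ceil((payload - 980) / 976) = ceil(3031/976) = ceil(3.1055) = 4
Number of fragments = 4 + 1 = 5
Fragment sizes (data): 4 * 976 B + 107 B (last, 107 <= 980 OK)
Total bytes sent = payload + n_frags * header = 4011 + 5*20 = 4011 + 100 = 4111 B

5, 4111


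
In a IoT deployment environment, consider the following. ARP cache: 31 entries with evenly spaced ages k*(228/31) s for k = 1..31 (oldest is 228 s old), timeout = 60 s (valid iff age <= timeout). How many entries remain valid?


Ages are k * 228/31 s for k = 1..31 (spacing = 7.3548 s).
Entry k is valid iff k * 228/31 <= 60 iff k <= 31 * 60 / 228 = 8.1579
n_valid = floor(8.1579) = 8
(n_stale = 31 - 8 = 23)

8


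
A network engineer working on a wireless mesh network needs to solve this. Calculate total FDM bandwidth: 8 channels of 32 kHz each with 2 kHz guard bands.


Given: 8 channels, 32 kHz each, guard = 2 kHz
Channel bandwidth = 8 * 32 = 256 kHz
Guard bands = 7 gaps * 2 kHz = 14 kHz
Total = 256 + 14 = 270 kHz

270


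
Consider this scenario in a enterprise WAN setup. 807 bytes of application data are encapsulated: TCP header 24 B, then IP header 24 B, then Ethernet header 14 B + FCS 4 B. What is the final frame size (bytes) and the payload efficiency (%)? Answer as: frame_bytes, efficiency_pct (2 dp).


TCP segment = 807 + 24 = 831 B
IP packet = 831 + 24 = 855 B
Ethernet frame = 855 + 14 + 4 = 873 B
Efficiency = app / frame = 807 / 873 = 0.924399 = 92.4399% -> 92.44% (2 dp)

873, 92.44


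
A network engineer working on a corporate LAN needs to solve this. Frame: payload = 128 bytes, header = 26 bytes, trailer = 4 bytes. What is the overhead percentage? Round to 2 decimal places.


Given: payload = 128 B, header = 26 B, trailer = 4 B
Overhead bytes = header + trailer = 26 + 4 = 30
Total frame = payload + overhead = 128 + 30 = 158
Overhead % = 30 / 158 * 100 = 18.9873% -> 18.99% (2 dp)

18.99


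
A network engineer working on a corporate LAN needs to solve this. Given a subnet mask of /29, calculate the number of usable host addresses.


Given: subnet mask /29
Host bits = 32 - 29 = 3
Total addresses = 2^3 = 8
Usable hosts = 8 - 2 (network + broadcast) = 6

6


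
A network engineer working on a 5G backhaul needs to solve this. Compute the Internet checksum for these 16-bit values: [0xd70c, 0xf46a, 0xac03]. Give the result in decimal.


Given words: [0xd70c, 0xf46a, 0xac03]
Step 1: Sum all words
Raw sum = 55052 + 62570 + 44035 = 161657
Step 2: Fold carry: (30585 + 2) = 30587
One's complement = ~30587 & 0xFFFF = 34948

34948


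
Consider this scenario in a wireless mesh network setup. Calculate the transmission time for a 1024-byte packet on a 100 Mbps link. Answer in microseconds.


Given: packet = 1024 bytes, bandwidth = 100 Mbps
Packet in bits = 1024 * 8 = 8192 bits
Bandwidth = 100 * 10^6 = 100000000 bps
Time = 8192 / 100000000 seconds
Time in us = 8192 * 10^6 / 100000000 = 81.92

81.92


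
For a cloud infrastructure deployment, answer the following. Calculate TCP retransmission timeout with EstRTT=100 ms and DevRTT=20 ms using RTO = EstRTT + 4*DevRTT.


Given: EstRTT = 100 ms, DevRTT = 20 ms
Timeout = EstRTT + 4 * DevRTT
4 * DevRTT = 4 * 20 = 80
Timeout = 100 + 80 = 180 ms

180


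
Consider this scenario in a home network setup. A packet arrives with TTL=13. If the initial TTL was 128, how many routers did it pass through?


Given: initial TTL = 128, received TTL = 13
Hops = initial TTL - received TTL
Hops = 128 - 13 = 115

115


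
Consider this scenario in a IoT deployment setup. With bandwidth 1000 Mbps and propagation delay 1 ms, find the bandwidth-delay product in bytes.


Given: bandwidth = 1000 Mbps, delay = 1 ms
BDP in bits = 1000 * 10^6 * 1 / 1000
BDP in bits = 1000000
BDP in bytes = 1000000 / 8 = 125000

125000


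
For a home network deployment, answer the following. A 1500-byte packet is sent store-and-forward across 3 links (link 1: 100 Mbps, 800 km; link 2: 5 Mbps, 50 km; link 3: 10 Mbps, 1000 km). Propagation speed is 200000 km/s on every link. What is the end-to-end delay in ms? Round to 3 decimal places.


Packet = 1500 bytes = 12000 bits. Store-and-forward: sum (t_trans + t_prop) per link.
Link 1: t_trans = 12000/(100*10^6) s = 0.1200 ms; t_prop = 800/200000 s = 4.0000 ms; subtotal = 4.1200 ms
Link 2: t_trans = 12000/(5*10^6) s = 2.4000 ms; t_prop = 50/200000 s = 0.2500 ms; subtotal = 2.6500 ms
Link 3: t_trans = 12000/(10*10^6) s = 1.2000 ms; t_prop = 1000/200000 s = 5.0000 ms; subtotal = 6.2000 ms
End-to-end = 4.1200 + 2.6500 + 6.2000 = 12.9700 ms -> 12.970 ms (3 dp)

12.970


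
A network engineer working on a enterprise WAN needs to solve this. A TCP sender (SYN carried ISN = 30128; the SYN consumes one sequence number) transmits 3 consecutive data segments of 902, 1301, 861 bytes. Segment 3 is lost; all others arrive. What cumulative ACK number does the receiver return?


SYN uses sequence number 30128; first data byte = ISN + 1 = 30129.
Segment 1: SEQ = 30129, len = 902 B, covers [30129, 31030]
Segment 2: SEQ = 31031, len = 1301 B, covers [31031, 32331]
Segment 3: SEQ = 32332, len = 861 B, covers [32332, 33192] [LOST]
In-order data received: bytes [30129, 32331] (segments 1..2).
Segment 3 missing -> gap begins at byte 32332.
Cumulative ACK = next expected in-order byte = 30129 + 902 + 1301 = 32332

32332


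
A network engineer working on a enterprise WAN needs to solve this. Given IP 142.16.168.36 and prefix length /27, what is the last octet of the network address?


Given: IP = 142.16.168.36, prefix = /27
Subnet mask = 255.255.255.224
Last octet of IP: 36
Last octet of mask: 224
Network last octet = 36 AND 224 = 32

32


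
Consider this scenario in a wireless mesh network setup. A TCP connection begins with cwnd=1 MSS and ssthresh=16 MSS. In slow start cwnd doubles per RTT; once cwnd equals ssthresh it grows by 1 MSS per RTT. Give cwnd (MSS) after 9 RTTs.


RTT 0: cwnd = 1 MSS (initial)
RTT 1: cwnd = 2 MSS (slow start, doubled)
RTT 2: cwnd = 4 MSS (slow start, doubled)
RTT 3: cwnd = 8 MSS (slow start, doubled)
RTT 4: cwnd = 16 MSS (slow start, doubled)
RTT 5: cwnd = 17 MSS (congestion avoidance, +1)
RTT 6: cwnd = 18 MSS (congestion avoidance, +1)
RTT 7: cwnd = 19 MSS (congestion avoidance, +1)
RTT 8: cwnd = 20 MSS (congestion avoidance, +1)
RTT 9: cwnd = 21 MSS (congestion avoidance, +1)

21


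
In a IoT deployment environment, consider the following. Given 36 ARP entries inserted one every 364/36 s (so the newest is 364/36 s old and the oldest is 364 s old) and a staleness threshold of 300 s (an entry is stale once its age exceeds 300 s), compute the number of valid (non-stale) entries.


Ages are k * 364/36 s for k = 1..36 (spacing = 10.1111 s).
Entry k is valid iff k * 364/36 <= 300 iff k <= 36 * 300 / 364 = 29.6703
n_valid = floor(29.6703) = 29
(n_stale = 36 - 29 = 7)

29


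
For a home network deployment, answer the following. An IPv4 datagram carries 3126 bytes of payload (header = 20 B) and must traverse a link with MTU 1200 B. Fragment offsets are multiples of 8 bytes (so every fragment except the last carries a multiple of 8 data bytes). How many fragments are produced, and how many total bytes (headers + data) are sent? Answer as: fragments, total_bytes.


Max data per non-final fragment = floor((MTU - header)/8)*8 = floor((1200 - 20)/8)*8 = floor(1180/8)*8 = 1176 B
Final fragment needs no 8-byte alignment: it can carry up to MTU - header = 1180 B
Non-final fragments needed = ceil((payload - 1180) / 1176) = ceil(1946/1176) = ceil(1.6548) = 2
Number of fragments = 2 + 1 = 3
Fragment sizes (data): 2 * 1176 B + 774 B (last, 774 <= 1180 OK)
Total bytes sent = payload + n_frags * header = 3126 + 3*20 = 3126 + 60 = 3186 B

3, 3186


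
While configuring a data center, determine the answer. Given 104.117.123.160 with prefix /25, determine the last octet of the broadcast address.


Given: IP = 104.117.123.160, prefix = /25
Host bits = 32 - 25 = 7
Network last octet = 160 AND mask = 128
Host part size = 2^7 - 1 = 127
Broadcast last octet = 128 OR 127 = 255

255


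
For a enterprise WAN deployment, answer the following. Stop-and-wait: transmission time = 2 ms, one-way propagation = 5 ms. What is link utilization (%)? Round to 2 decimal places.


Given: Ttrans = 2 ms, Tprop = 5 ms
RTT = 2 * Tprop = 2 * 5 = 10 ms
U = Ttrans / (Ttrans + RTT)
U = 2 / (2 + 10)
U = 2 / 12 = 0.166667
U% = 16.67%

16.67


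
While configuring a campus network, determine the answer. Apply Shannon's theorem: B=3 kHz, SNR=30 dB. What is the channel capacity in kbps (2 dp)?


Given: B = 3 kHz, SNR = 30 dB
SNR linear = 10^(30/10) = 1000
1 + SNR = 1001
log2(1001) = 9.9672262588
C = 3 * 1000 * 9.9672262588 = 29901.6788 bps
C = 29.901679 kbps -> 29.90 kbps (2 dp)

29.90


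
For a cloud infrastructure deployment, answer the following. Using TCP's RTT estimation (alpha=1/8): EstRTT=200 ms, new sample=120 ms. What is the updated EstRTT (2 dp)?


Given: EstRTT = 200 ms, SampleRTT = 120 ms, alpha = 1/8
New EstRTT = (1 - alpha) * EstRTT + alpha * SampleRTT
(7/8) * 200 = 175
(1/8) * 120 = 15
New EstRTT = 175 + 15 = 190 ms -> 190.00 ms (2 dp)

190.00


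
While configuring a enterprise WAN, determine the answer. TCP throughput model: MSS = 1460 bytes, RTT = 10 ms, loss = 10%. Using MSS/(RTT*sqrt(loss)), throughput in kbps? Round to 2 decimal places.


Given: MSS = 1460 bytes, RTT = 10 ms, loss = 10%
RTT in seconds = 10 / 1000 = 0.01
Loss rate = 10% = 0.1
sqrt(loss) = sqrt(0.1) = 0.316227766017
Throughput (bytes/s) = 1460 / (0.01 * 0.316227766017) = 461692.5384
Throughput (kbps) = 461692.5384 * 8 / 1000 = 3693.540307 -> 3693.54 kbps (2 dp)

3693.54


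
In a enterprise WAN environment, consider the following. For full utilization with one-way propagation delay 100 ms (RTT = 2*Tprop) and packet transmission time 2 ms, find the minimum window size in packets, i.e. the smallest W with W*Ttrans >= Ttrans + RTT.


Given: Ttrans = 2 ms, RTT = 200 ms (= 2 * Tprop, Tprop = 100 ms)
Time until first ACK returns = Ttrans + RTT = 2 + 200 = 202 ms
Need W * Ttrans >= Ttrans + RTT  ->  W >= (Ttrans + RTT) / Ttrans
(Ttrans + RTT) / Ttrans = 202 / 2 = 101
W_min = ceil(101) = 101

101


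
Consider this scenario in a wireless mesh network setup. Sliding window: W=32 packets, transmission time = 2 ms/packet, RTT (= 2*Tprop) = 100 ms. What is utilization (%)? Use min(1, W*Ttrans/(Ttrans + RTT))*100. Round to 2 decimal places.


Given: W = 32, Ttrans = 2 ms, RTT = 100 ms (= 2 * Tprop, Tprop = 50 ms)
Cycle time = Ttrans + RTT = 2 + 100 = 102 ms (first packet sent until its ACK returns)
W * Ttrans = 32 * 2 = 64 ms of sending per cycle
W * Ttrans / (Ttrans + RTT) = 64 / 102 = 0.627451
U = min(1, 0.627451) = 0.627451
U% = 62.75%

62.75


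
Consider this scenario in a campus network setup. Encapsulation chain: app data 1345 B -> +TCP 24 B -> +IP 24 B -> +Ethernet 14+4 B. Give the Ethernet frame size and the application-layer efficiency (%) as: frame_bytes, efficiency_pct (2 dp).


TCP segment = 1345 + 24 = 1369 B
IP packet = 1369 + 24 = 1393 B
Ethernet frame = 1393 + 14 + 4 = 1411 B
Efficiency = app / frame = 1345 / 1411 = 0.953225 = 95.3225% -> 95.32% (2 dp)

1411, 95.32


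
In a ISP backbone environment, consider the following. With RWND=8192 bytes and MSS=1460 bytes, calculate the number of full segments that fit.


Given: RWND = 8192 bytes, MSS = 1460 bytes
Full segments = floor(RWND / MSS)
Full segments = floor(8192 / 1460)
Full segments = floor(5.611) = 5

5


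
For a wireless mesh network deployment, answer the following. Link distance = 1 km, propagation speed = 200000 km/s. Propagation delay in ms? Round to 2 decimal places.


Given: distance = 1 km, speed = 200000 km/s
Delay = distance / speed = 1 / 200000 seconds
Delay in ms = 1 * 1000 / 200000
Delay = 0.0050 ms
Rounded to 2 dp = 0.01 ms

0.01


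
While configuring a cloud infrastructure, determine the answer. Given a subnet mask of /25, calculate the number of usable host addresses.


Given: subnet mask /25
Host bits = 32 - 25 = 7
Total addresses = 2^7 = 128
Usable hosts = 128 - 2 (network + broadcast) = 126

126


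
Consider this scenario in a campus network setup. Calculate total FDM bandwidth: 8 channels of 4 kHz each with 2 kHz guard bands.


Given: 8 channels, 4 kHz each, guard = 2 kHz
Channel bandwidth = 8 * 4 = 32 kHz
Guard bands = 7 gaps * 2 kHz = 14 kHz
Total = 32 + 14 = 46 kHz

46


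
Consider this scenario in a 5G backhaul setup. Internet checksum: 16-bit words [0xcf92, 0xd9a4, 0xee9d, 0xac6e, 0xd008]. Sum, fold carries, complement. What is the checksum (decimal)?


Given words: [0xcf92, 0xd9a4, 0xee9d, 0xac6e, 0xd008]
Step 1: Sum all words
Raw sum = 53138 + 55716 + 61085 + 44142 + 53256 = 267337
Step 2: Fold carry: (5193 + 4) = 5197
One's complement = ~5197 & 0xFFFF = 60338

60338


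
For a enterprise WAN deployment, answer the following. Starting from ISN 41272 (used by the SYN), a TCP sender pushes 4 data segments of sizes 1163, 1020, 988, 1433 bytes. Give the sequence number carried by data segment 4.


The SYN occupies sequence number ISN = 41272, so the first data byte is ISN + 1 = 41273.
SEQ of data segment i = (ISN + 1) + sum of payload sizes of segments 1..i-1.
Segment 1: SEQ = 41273, payload = 1163 bytes
Segment 2: SEQ = 42436, payload = 1020 bytes
Segment 3: SEQ = 43456, payload = 988 bytes
Segment 4: SEQ = 44444, payload = 1433 bytes
SEQ of segment 4 = 41273 + 1163 + 1020 + 988 = 44444

44444


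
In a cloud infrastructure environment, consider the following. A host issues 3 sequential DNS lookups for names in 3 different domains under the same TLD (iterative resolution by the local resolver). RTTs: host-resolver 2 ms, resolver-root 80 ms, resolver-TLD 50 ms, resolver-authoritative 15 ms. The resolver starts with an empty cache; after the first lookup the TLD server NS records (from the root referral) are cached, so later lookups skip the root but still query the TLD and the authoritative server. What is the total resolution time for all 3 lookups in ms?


Lookup 1 (cold cache): local + root + TLD + auth = 2 + 80 + 50 + 15 = 147 ms
Lookups 2..3 (TLD NS cached -> skip root; new domain -> still ask TLD and auth): local + TLD + auth = 2 + 50 + 15 = 67 ms each
Remaining 2 lookups: 2 * 67 = 134 ms
Total = 147 + 134 = 281 ms

281


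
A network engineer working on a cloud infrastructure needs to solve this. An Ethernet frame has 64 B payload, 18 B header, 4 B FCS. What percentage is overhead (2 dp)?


Given: payload = 64 B, header = 18 B, trailer = 4 B
Overhead bytes = header + trailer = 18 + 4 = 22
Total frame = payload + overhead = 64 + 22 = 86
Overhead % = 22 / 86 * 100 = 25.5814% -> 25.58% (2 dp)

25.58


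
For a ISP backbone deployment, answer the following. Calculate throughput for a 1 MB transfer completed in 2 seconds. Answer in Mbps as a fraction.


Given: file = 1 MB, time = 2 s
File in Mb = 1 * 8 = 8 Mb
Throughput = 8 / 2 Mbps
Throughput = 4 Mbps

4


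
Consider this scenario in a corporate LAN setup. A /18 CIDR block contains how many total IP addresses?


Given: CIDR prefix /18
Host bits = 32 - 18 = 14
Total addresses = 2^14 = 16384

16384


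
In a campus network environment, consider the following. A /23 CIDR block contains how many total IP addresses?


Given: CIDR prefix /23
Host bits = 32 - 23 = 9
Total addresses = 2^9 = 512

512


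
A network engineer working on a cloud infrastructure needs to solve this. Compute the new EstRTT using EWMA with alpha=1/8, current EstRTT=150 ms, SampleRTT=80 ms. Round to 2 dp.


Given: EstRTT = 150 ms, SampleRTT = 80 ms, alpha = 1/8
New EstRTT = (1 - alpha) * EstRTT + alpha * SampleRTT
(7/8) * 150 = 131.25
(1/8) * 80 = 10
New EstRTT = 131.25 + 10 = 141.25 ms -> 141.25 ms (2 dp)

141.25


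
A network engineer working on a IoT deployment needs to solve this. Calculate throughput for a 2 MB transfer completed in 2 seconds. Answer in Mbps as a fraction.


Given: file = 2 MB, time = 2 s
File in Mb = 2 * 8 = 16 Mb
Throughput = 16 / 2 Mbps
Throughput = 8 Mbps

8


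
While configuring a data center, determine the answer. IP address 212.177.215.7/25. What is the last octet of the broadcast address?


Given: IP = 212.177.215.7, prefix = /25
Host bits = 32 - 25 = 7
Network last octet = 7 AND mask = 0
Host part size = 2^7 - 1 = 127
Broadcast last octet = 0 OR 127 = 127

127


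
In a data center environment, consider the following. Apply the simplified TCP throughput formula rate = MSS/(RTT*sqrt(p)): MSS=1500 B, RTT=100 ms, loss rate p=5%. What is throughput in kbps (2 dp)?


Given: MSS = 1500 bytes, RTT = 100 ms, loss = 5%
RTT in seconds = 100 / 1000 = 0.1
Loss rate = 5% = 0.05
sqrt(loss) = sqrt(0.05) = 0.223606797750
Throughput (bytes/s) = 1500 / (0.1 * 0.223606797750) = 67082.0393
Throughput (kbps) = 67082.0393 * 8 / 1000 = 536.656315 -> 536.66 kbps (2 dp)

536.66


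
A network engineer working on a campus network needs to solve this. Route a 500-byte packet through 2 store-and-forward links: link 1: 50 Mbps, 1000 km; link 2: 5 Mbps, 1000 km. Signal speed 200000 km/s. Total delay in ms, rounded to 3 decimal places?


Packet = 500 bytes = 4000 bits. Store-and-forward: sum (t_trans + t_prop) per link.
Link 1: t_trans = 4000/(50*10^6) s = 0.0800 ms; t_prop = 1000/200000 s = 5.0000 ms; subtotal = 5.0800 ms
Link 2: t_trans = 4000/(5*10^6) s = 0.8000 ms; t_prop = 1000/200000 s = 5.0000 ms; subtotal = 5.8000 ms
End-to-end = 5.0800 + 5.8000 = 10.8800 ms -> 10.880 ms (3 dp)

10.880


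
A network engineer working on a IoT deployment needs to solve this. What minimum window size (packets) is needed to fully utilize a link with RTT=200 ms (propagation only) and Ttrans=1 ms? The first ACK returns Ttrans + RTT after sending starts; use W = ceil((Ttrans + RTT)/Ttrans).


Given: Ttrans = 1 ms, RTT = 200 ms (= 2 * Tprop, Tprop = 100 ms)
Time until first ACK returns = Ttrans + RTT = 1 + 200 = 201 ms
Need W * Ttrans >= Ttrans + RTT  ->  W >= (Ttrans + RTT) / Ttrans
(Ttrans + RTT) / Ttrans = 201 / 1 = 201
W_min = ceil(201) = 201

201


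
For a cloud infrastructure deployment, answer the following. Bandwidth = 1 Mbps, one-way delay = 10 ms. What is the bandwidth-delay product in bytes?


Given: bandwidth = 1 Mbps, delay = 10 ms
BDP in bits = 1 * 10^6 * 10 / 1000
BDP in bits = 10000
BDP in bytes = 10000 / 8 = 1250

1250


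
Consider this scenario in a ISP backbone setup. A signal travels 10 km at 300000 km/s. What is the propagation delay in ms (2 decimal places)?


Given: distance = 10 km, speed = 300000 km/s
Delay = distance / speed = 10 / 300000 seconds
Delay in ms = 10 * 1000 / 300000
Delay = 0.0333 ms
Rounded to 2 dp = 0.03 ms

0.03


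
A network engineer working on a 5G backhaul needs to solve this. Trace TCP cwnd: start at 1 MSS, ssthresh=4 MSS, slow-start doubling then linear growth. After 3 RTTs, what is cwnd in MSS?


RTT 0: cwnd = 1 MSS (initial)
RTT 1: cwnd = 2 MSS (slow start, doubled)
RTT 2: cwnd = 4 MSS (slow start, doubled)
RTT 3: cwnd = 5 MSS (congestion avoidance, +1)

5


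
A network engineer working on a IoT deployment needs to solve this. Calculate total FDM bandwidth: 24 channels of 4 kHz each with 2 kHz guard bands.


Given: 24 channels, 4 kHz each, guard = 2 kHz
Channel bandwidth = 24 * 4 = 96 kHz
Guard bands = 23 gaps * 2 kHz = 46 kHz
Total = 96 + 46 = 142 kHz

142


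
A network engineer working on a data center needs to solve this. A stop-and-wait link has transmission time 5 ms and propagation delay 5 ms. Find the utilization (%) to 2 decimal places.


Given: Ttrans = 5 ms, Tprop = 5 ms
RTT = 2 * Tprop = 2 * 5 = 10 ms
U = Ttrans / (Ttrans + RTT)
U = 5 / (5 + 10)
U = 5 / 15 = 0.333333
U% = 33.33%

33.33


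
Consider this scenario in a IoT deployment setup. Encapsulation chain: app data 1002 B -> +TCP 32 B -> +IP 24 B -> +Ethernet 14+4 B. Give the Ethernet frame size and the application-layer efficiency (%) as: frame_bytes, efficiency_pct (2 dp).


TCP segment = 1002 + 32 = 1034 B
IP packet = 1034 + 24 = 1058 B
Ethernet frame = 1058 + 14 + 4 = 1076 B
Efficiency = app / frame = 1002 / 1076 = 0.931227 = 93.1227% -> 93.12% (2 dp)

1076, 93.12


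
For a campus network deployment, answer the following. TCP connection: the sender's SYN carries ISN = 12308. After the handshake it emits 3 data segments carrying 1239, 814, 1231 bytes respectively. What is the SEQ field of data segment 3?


The SYN occupies sequence number ISN = 12308, so the first data byte is ISN + 1 = 12309.
SEQ of data segment i = (ISN + 1) + sum of payload sizes of segments 1..i-1.
Segment 1: SEQ = 12309, payload = 1239 bytes
Segment 2: SEQ = 13548, payload = 814 bytes
Segment 3: SEQ = 14362, payload = 1231 bytes
SEQ of segment 3 = 12309 + 1239 + 814 = 14362

14362


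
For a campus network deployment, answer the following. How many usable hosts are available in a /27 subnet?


Given: subnet mask /27
Host bits = 32 - 27 = 5
Total addresses = 2^5 = 32
Usable hosts = 32 - 2 (network + broadcast) = 30

30


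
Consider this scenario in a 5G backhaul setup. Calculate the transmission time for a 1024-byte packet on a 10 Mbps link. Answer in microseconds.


Given: packet = 1024 bytes, bandwidth = 10 Mbps
Packet in bits = 1024 * 8 = 8192 bits
Bandwidth = 10 * 10^6 = 10000000 bps
Time = 8192 / 10000000 seconds
Time in us = 8192 * 10^6 / 10000000 = 819.2

819.2


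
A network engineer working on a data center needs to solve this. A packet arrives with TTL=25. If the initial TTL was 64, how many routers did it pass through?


Given: initial TTL = 64, received TTL = 25
Hops = initial TTL - received TTL
Hops = 64 - 25 = 39

39


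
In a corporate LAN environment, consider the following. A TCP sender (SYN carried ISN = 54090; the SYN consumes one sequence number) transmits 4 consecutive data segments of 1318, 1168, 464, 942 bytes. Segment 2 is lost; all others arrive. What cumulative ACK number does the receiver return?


SYN uses sequence number 54090; first data byte = ISN + 1 = 54091.
Segment 1: SEQ = 54091, len = 1318 B, covers [54091, 55408]
Segment 2: SEQ = 55409, len = 1168 B, covers [55409, 56576] [LOST]
Segment 3: SEQ = 56577, len = 464 B, covers [56577, 57040]
Segment 4: SEQ = 57041, len = 942 B, covers [57041, 57982]
In-order data received: bytes [54091, 55408] (segments 1..1).
Segment 2 missing -> gap begins at byte 55409; later segments buffered out of order.
Cumulative ACK = next expected in-order byte = 54091 + 1318 = 55409

55409


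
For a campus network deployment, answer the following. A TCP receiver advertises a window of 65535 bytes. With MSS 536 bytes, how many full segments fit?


Given: RWND = 65535 bytes, MSS = 536 bytes
Full segments = floor(RWND / MSS)
Full segments = floor(65535 / 536)
Full segments = floor(122.2668) = 122

122


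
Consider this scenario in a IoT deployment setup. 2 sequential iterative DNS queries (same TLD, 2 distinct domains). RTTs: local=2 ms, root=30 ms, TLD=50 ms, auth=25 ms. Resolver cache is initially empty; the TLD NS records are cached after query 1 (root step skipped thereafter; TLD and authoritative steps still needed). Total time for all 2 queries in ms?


Lookup 1 (cold cache): local + root + TLD + auth = 2 + 30 + 50 + 25 = 107 ms
Lookups 2..2 (TLD NS cached -> skip root; new domain -> still ask TLD and auth): local + TLD + auth = 2 + 50 + 25 = 77 ms each
Remaining 1 lookups: 1 * 77 = 77 ms
Total = 107 + 77 = 184 ms

184


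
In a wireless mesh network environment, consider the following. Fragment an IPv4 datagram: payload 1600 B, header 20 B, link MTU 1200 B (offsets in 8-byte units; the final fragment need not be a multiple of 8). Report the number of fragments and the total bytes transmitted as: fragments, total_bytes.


Max data per non-final fragment = floor((MTU - header)/8)*8 = floor((1200 - 20)/8)*8 = floor(1180/8)*8 = 1176 B
Final fragment needs no 8-byte alignment: it can carry up to MTU - header = 1180 B
Non-final fragments needed = ceil((payload - 1180) / 1176) = ceil(420/1176) = ceil(0.3571) = 1
Number of fragments = 1 + 1 = 2
Fragment sizes (data): 1 * 1176 B + 424 B (last, 424 <= 1180 OK)
Total bytes sent = payload + n_frags * header = 1600 + 2*20 = 1600 + 40 = 1640 B

2, 1640


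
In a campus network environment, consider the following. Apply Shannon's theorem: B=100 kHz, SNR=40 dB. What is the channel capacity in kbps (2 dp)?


Given: B = 100 kHz, SNR = 40 dB
SNR linear = 10^(40/10) = 10000
1 + SNR = 10001
log2(10001) = 13.2878566418
C = 100 * 1000 * 13.2878566418 = 1328785.6642 bps
C = 1328.785664 kbps -> 1328.79 kbps (2 dp)

1328.79


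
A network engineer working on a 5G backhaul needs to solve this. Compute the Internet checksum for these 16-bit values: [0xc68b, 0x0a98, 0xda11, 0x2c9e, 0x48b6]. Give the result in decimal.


Given words: [0xc68b, 0x0a98, 0xda11, 0x2c9e, 0x48b6]
Step 1: Sum all words
Raw sum = 50827 + 2712 + 55825 + 11422 + 18614 = 139400
Step 2: Fold carry: (8328 + 2) = 8330
One's complement = ~8330 & 0xFFFF = 57205

57205


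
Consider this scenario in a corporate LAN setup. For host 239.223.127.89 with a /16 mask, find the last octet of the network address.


Given: IP = 239.223.127.89, prefix = /16
Subnet mask = 255.255.0.0
Last octet of IP: 89
Last octet of mask: 0
Network last octet = 89 AND 0 = 0

0


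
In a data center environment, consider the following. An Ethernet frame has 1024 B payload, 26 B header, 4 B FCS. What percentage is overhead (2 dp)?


Given: payload = 1024 B, header = 26 B, trailer = 4 B
Overhead bytes = header + trailer = 26 + 4 = 30
Total frame = payload + overhead = 1024 + 30 = 1054
Overhead % = 30 / 1054 * 100 = 2.8463% -> 2.85% (2 dp)

2.85


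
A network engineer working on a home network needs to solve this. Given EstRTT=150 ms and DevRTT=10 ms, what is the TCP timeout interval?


Given: EstRTT = 150 ms, DevRTT = 10 ms
Timeout = EstRTT + 4 * DevRTT
4 * DevRTT = 4 * 10 = 40
Timeout = 150 + 40 = 190 ms

190
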